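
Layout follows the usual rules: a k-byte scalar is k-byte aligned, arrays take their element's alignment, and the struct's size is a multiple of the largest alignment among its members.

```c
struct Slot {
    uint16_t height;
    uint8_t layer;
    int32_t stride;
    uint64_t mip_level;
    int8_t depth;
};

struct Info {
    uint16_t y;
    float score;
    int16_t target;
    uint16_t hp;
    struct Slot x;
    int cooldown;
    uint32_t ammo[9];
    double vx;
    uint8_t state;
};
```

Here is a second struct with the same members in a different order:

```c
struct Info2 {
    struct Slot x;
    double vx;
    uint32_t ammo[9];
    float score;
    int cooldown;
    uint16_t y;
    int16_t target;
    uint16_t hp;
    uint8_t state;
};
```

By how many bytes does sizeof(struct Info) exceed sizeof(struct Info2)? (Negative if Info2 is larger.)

8

Slot: height at 0 (size 2, align 2) → ends 2; layer at 2 (size 1, align 1) → ends 3; pad 1 to align 4 for stride; stride at 4 (size 4, align 4) → ends 8; mip_level at 8 (size 8, align 8) → ends 16; depth at 16 (size 1, align 1) → ends 17; tail pad 7 to reach multiple of 8; total 24 bytes, alignment 8
y at 0 (size 2, align 2) → ends 2
pad 2 to align 4 for score
score at 4 (size 4, align 4) → ends 8
target at 8 (size 2, align 2) → ends 10
hp at 10 (size 2, align 2) → ends 12
pad 4 to align 8 for x
x at 16 (size 24, align 8) → ends 40
cooldown at 40 (size 4, align 4) → ends 44
ammo at 44 (size 36, align 4) → ends 80
vx at 80 (size 8, align 8) → ends 88
state at 88 (size 1, align 1) → ends 89
tail pad 7 to reach multiple of 8
total 96 bytes, alignment 8
— Info2 —
x at 0 (size 24, align 8) → ends 24
vx at 24 (size 8, align 8) → ends 32
ammo at 32 (size 36, align 4) → ends 68
score at 68 (size 4, align 4) → ends 72
cooldown at 72 (size 4, align 4) → ends 76
y at 76 (size 2, align 2) → ends 78
target at 78 (size 2, align 2) → ends 80
hp at 80 (size 2, align 2) → ends 82
state at 82 (size 1, align 1) → ends 83
tail pad 5 to reach multiple of 8
total 88 bytes, alignment 8
96 − 88 = 8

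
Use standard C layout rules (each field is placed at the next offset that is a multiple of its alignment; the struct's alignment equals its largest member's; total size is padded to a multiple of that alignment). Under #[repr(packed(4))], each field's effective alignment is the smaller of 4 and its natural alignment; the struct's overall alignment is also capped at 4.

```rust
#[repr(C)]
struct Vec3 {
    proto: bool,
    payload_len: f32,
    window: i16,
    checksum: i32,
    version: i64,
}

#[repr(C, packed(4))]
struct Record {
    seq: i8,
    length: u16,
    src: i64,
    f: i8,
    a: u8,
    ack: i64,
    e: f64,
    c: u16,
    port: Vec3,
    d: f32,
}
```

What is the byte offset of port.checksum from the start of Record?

Vec3: proto at 0 (size 1, align 1) → ends 1; pad 3 to align 4 for payload_len; payload_len at 4 (size 4, align 4) → ends 8; window at 8 (size 2, align 2) → ends 10; pad 2 to align 4 for checksum; checksum at 12 (size 4, align 4) → ends 16; version at 16 (size 8, align 8) → ends 24; total 24 bytes, alignment 8
seq at 0 (size 1, align 1) → ends 1
pad 1 to align 2 for length
length at 2 (size 2, align 2) → ends 4
src at 4 (size 8, align 4) → ends 12
f at 12 (size 1, align 1) → ends 13
a at 13 (size 1, align 1) → ends 14
pad 2 to align 4 for ack
ack at 16 (size 8, align 4) → ends 24
e at 24 (size 8, align 4) → ends 32
c at 32 (size 2, align 2) → ends 34
pad 2 to align 4 for port
port at 36 (size 24, align 4) → ends 60
within Vec3: checksum at 12
36 + 12 = 48

48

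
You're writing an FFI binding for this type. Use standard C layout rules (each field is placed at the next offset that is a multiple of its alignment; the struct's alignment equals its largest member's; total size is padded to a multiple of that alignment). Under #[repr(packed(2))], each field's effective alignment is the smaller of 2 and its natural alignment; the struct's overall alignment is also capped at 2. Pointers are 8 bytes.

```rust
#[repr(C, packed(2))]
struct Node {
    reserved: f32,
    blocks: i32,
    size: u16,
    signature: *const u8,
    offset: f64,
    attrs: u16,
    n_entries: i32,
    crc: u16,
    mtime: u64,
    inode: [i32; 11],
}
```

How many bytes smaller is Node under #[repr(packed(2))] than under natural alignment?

natural layout:
  0..4  reserved  (4B, 4-aligned)
  4..8  blocks  (4B, 4-aligned)
  8..10  size  (2B, 2-aligned)
  10..16  -- padding (6B)
  16..24  signature  (8B, 8-aligned)
  24..32  offset  (8B, 8-aligned)
  32..34  attrs  (2B, 2-aligned)
  34..36  -- padding (2B)
  36..40  n_entries  (4B, 4-aligned)
  40..42  crc  (2B, 2-aligned)
  42..48  -- padding (6B)
  48..56  mtime  (8B, 8-aligned)
  56..100  inode  (44B, 4-aligned)
  100..104  -- tail padding (4B)
  sizeof = 104, alignof = 8
packed(2) layout:
  0..4  reserved  (4B, 2-aligned)
  4..8  blocks  (4B, 2-aligned)
  8..10  size  (2B, 2-aligned)
  10..18  signature  (8B, 2-aligned)
  18..26  offset  (8B, 2-aligned)
  26..28  attrs  (2B, 2-aligned)
  28..32  n_entries  (4B, 2-aligned)
  32..34  crc  (2B, 2-aligned)
  34..42  mtime  (8B, 2-aligned)
  42..86  inode  (44B, 2-aligned)
  sizeof = 86, alignof = 2
104 − 86 = 18

18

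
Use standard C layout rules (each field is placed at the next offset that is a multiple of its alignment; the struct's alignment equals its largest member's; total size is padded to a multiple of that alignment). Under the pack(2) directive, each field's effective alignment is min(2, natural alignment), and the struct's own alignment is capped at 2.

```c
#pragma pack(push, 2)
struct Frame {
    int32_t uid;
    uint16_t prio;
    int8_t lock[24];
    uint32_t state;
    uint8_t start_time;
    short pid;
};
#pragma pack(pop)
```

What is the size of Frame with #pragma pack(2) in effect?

@0: uid [4B, align 2] → 4
@4: prio [2B, align 2] → 6
@6: lock [24B, align 1] → 30
@30: state [4B, align 2] → 34
@34: start_time [1B, align 1] → 35
+1 pad (align 2)
@36: pid [2B, align 2] → 38
size 38, align 2

38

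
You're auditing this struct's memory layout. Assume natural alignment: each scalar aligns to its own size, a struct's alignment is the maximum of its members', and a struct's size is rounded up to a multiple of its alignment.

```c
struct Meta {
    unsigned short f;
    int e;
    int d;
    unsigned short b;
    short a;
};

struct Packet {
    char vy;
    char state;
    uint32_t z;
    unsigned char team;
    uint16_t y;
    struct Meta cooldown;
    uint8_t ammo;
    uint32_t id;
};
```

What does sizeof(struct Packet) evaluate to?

Meta: @0: f [2B, align 2] → 2; +2 pad (align 4); @4: e [4B, align 4] → 8; @8: d [4B, align 4] → 12; @12: b [2B, align 2] → 14; @14: a [2B, align 2] → 16; size 16, align 4
@0: vy [1B, align 1] → 1
@1: state [1B, align 1] → 2
+2 pad (align 4)
@4: z [4B, align 4] → 8
@8: team [1B, align 1] → 9
+1 pad (align 2)
@10: y [2B, align 2] → 12
@12: cooldown [16B, align 4] → 28
@28: ammo [1B, align 1] → 29
+3 pad (align 4)
@32: id [4B, align 4] → 36
size 36, align 4

36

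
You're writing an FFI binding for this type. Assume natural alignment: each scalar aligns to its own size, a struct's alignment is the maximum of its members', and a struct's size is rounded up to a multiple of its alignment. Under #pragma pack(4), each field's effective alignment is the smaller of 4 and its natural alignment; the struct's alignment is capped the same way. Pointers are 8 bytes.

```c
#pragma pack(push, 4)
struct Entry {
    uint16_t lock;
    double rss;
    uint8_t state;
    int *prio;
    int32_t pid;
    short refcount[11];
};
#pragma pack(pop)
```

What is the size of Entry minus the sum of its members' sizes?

7

0..2  lock  (2B, 2-aligned)
2..4  -- padding (2B)
4..12  rss  (8B, 4-aligned)
12..13  state  (1B, 1-aligned)
13..16  -- padding (3B)
16..24  prio  (8B, 4-aligned)
24..28  pid  (4B, 4-aligned)
28..50  refcount  (22B, 2-aligned)
50..52  -- tail padding (2B)
sizeof = 52, alignof = 4
data bytes 45, size 52 → padding 7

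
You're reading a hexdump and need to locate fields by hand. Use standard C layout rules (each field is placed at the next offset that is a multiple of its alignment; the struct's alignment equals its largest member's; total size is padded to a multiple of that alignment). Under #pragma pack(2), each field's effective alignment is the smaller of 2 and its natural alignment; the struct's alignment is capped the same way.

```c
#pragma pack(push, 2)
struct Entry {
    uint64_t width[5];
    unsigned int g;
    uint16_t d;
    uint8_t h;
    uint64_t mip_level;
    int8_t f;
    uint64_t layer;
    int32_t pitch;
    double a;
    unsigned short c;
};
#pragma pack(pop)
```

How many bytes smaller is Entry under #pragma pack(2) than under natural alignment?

natural layout:
  width at 0 (size 40, align 8) → ends 40
  g at 40 (size 4, align 4) → ends 44
  d at 44 (size 2, align 2) → ends 46
  h at 46 (size 1, align 1) → ends 47
  pad 1 to align 8 for mip_level
  mip_level at 48 (size 8, align 8) → ends 56
  f at 56 (size 1, align 1) → ends 57
  pad 7 to align 8 for layer
  layer at 64 (size 8, align 8) → ends 72
  pitch at 72 (size 4, align 4) → ends 76
  pad 4 to align 8 for a
  a at 80 (size 8, align 8) → ends 88
  c at 88 (size 2, align 2) → ends 90
  tail pad 6 to reach multiple of 8
  total 96 bytes, alignment 8
packed(2) layout:
  width at 0 (size 40, align 2) → ends 40
  g at 40 (size 4, align 2) → ends 44
  d at 44 (size 2, align 2) → ends 46
  h at 46 (size 1, align 1) → ends 47
  pad 1 to align 2 for mip_level
  mip_level at 48 (size 8, align 2) → ends 56
  f at 56 (size 1, align 1) → ends 57
  pad 1 to align 2 for layer
  layer at 58 (size 8, align 2) → ends 66
  pitch at 66 (size 4, align 2) → ends 70
  a at 70 (size 8, align 2) → ends 78
  c at 78 (size 2, align 2) → ends 80
  total 80 bytes, alignment 2
96 − 80 = 16

16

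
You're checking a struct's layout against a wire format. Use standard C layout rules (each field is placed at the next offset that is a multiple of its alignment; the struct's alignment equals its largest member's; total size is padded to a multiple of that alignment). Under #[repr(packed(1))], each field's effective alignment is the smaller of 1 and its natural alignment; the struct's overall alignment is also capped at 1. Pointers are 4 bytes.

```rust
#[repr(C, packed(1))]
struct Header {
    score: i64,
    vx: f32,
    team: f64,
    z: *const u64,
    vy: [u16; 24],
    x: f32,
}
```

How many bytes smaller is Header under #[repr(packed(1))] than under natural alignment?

natural layout:
  @0: score [8B, align 8] → 8
  @8: vx [4B, align 4] → 12
  +4 pad (align 8)
  @16: team [8B, align 8] → 24
  @24: z [4B, align 4] → 28
  @28: vy [48B, align 2] → 76
  @76: x [4B, align 4] → 80
  size 80, align 8
packed(1) layout:
  @0: score [8B, align 1] → 8
  @8: vx [4B, align 1] → 12
  @12: team [8B, align 1] → 20
  @20: z [4B, align 1] → 24
  @24: vy [48B, align 1] → 72
  @72: x [4B, align 1] → 76
  size 76, align 1
80 − 76 = 4

4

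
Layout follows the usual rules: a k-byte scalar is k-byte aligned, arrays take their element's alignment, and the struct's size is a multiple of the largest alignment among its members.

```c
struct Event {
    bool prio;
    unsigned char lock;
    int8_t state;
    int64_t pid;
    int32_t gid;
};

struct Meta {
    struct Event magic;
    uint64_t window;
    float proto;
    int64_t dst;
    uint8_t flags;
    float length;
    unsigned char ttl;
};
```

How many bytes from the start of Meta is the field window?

Event: @0: prio [1B, align 1] → 1; @1: lock [1B, align 1] → 2; @2: state [1B, align 1] → 3; +5 pad (align 8); @8: pid [8B, align 8] → 16; @16: gid [4B, align 4] → 20; +4 tail pad (align 8); size 24, align 8
@0: magic [24B, align 8] → 24
@24: window [8B, align 8] → 32

24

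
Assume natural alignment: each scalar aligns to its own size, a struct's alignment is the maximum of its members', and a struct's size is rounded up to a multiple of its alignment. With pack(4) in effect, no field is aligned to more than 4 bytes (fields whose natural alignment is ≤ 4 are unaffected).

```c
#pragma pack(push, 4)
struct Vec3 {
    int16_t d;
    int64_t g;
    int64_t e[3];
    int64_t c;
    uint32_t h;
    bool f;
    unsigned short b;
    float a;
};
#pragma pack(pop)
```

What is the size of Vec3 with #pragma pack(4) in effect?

d at 0 (size 2, align 2) → ends 2
pad 2 to align 4 for g
g at 4 (size 8, align 4) → ends 12
e at 12 (size 24, align 4) → ends 36
c at 36 (size 8, align 4) → ends 44
h at 44 (size 4, align 4) → ends 48
f at 48 (size 1, align 1) → ends 49
pad 1 to align 2 for b
b at 50 (size 2, align 2) → ends 52
a at 52 (size 4, align 4) → ends 56
total 56 bytes, alignment 4

56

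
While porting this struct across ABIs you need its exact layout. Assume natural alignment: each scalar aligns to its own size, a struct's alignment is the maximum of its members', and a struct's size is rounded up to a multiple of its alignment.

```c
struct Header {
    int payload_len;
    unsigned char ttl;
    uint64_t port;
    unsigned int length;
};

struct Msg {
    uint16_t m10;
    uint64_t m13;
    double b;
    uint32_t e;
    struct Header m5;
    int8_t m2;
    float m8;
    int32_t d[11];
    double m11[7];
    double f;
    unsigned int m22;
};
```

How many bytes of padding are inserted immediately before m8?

3

Header: @0: payload_len [4B, align 4] → 4; @4: ttl [1B, align 1] → 5; +3 pad (align 8); @8: port [8B, align 8] → 16; @16: length [4B, align 4] → 20; +4 tail pad (align 8); size 24, align 8
@0: m10 [2B, align 2] → 2
+6 pad (align 8)
@8: m13 [8B, align 8] → 16
@16: b [8B, align 8] → 24
@24: e [4B, align 4] → 28
+4 pad (align 8)
@32: m5 [24B, align 8] → 56
@56: m2 [1B, align 1] → 57
+3 pad (align 4)
@60: m8 [4B, align 4] → 64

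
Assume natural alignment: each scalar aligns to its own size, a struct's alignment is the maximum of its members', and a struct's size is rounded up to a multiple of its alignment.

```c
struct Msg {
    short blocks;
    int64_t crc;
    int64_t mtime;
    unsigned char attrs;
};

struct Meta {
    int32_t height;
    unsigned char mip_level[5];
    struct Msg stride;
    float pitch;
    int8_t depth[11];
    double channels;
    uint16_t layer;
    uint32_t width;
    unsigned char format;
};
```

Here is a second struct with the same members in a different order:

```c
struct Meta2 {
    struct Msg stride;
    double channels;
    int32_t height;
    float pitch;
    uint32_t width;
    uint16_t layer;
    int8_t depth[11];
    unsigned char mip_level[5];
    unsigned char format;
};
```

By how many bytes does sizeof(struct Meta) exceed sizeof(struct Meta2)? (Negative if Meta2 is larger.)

16

Msg: @0: blocks [2B, align 2] → 2; +6 pad (align 8); @8: crc [8B, align 8] → 16; @16: mtime [8B, align 8] → 24; @24: attrs [1B, align 1] → 25; +7 tail pad (align 8); size 32, align 8
@0: height [4B, align 4] → 4
@4: mip_level [5B, align 1] → 9
+7 pad (align 8)
@16: stride [32B, align 8] → 48
@48: pitch [4B, align 4] → 52
@52: depth [11B, align 1] → 63
+1 pad (align 8)
@64: channels [8B, align 8] → 72
@72: layer [2B, align 2] → 74
+2 pad (align 4)
@76: width [4B, align 4] → 80
@80: format [1B, align 1] → 81
+7 tail pad (align 8)
size 88, align 8
— Meta2 —
@0: stride [32B, align 8] → 32
@32: channels [8B, align 8] → 40
@40: height [4B, align 4] → 44
@44: pitch [4B, align 4] → 48
@48: width [4B, align 4] → 52
@52: layer [2B, align 2] → 54
@54: depth [11B, align 1] → 65
@65: mip_level [5B, align 1] → 70
@70: format [1B, align 1] → 71
+1 tail pad (align 8)
size 72, align 8
88 − 72 = 16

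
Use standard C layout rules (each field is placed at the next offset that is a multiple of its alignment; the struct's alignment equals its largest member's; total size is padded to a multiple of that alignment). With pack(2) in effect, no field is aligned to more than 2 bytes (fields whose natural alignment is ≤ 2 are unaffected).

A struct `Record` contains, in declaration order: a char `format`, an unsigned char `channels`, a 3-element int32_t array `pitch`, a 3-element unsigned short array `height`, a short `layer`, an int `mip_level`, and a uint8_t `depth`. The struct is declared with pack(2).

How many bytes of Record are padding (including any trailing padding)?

1

@0: format [1B, align 1] → 1
@1: channels [1B, align 1] → 2
@2: pitch [12B, align 2] → 14
@14: height [6B, align 2] → 20
@20: layer [2B, align 2] → 22
@22: mip_level [4B, align 2] → 26
@26: depth [1B, align 1] → 27
+1 tail pad (align 2)
size 28, align 2
data bytes 27, size 28 → padding 1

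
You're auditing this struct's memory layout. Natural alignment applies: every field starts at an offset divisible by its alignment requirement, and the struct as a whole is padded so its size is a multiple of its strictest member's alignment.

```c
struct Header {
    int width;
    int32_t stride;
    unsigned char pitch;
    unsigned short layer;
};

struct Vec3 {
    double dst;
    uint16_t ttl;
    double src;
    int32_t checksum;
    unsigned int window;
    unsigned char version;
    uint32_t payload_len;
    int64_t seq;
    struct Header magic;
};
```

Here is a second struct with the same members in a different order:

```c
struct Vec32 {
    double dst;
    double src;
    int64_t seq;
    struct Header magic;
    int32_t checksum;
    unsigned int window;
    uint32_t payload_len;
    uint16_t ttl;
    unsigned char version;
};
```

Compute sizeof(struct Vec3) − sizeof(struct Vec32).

Header: 0..4  width  (4B, 4-aligned); 4..8  stride  (4B, 4-aligned); 8..9  pitch  (1B, 1-aligned); 9..10  -- padding (1B); 10..12  layer  (2B, 2-aligned); sizeof = 12, alignof = 4
0..8  dst  (8B, 8-aligned)
8..10  ttl  (2B, 2-aligned)
10..16  -- padding (6B)
16..24  src  (8B, 8-aligned)
24..28  checksum  (4B, 4-aligned)
28..32  window  (4B, 4-aligned)
32..33  version  (1B, 1-aligned)
33..36  -- padding (3B)
36..40  payload_len  (4B, 4-aligned)
40..48  seq  (8B, 8-aligned)
48..60  magic  (12B, 4-aligned)
60..64  -- tail padding (4B)
sizeof = 64, alignof = 8
— Vec32 —
0..8  dst  (8B, 8-aligned)
8..16  src  (8B, 8-aligned)
16..24  seq  (8B, 8-aligned)
24..36  magic  (12B, 4-aligned)
36..40  checksum  (4B, 4-aligned)
40..44  window  (4B, 4-aligned)
44..48  payload_len  (4B, 4-aligned)
48..50  ttl  (2B, 2-aligned)
50..51  version  (1B, 1-aligned)
51..56  -- tail padding (5B)
sizeof = 56, alignof = 8
64 − 56 = 8

8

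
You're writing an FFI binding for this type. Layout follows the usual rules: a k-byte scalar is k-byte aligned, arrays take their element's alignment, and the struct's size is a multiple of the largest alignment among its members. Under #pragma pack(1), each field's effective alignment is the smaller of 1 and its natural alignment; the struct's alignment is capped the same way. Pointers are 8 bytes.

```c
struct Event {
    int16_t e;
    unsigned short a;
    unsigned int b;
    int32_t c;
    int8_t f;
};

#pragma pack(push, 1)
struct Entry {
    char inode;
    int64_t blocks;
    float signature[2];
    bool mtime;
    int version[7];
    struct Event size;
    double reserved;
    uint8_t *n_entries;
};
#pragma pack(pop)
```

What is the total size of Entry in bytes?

78 bytes

Event: @0: e [2B, align 2] → 2; @2: a [2B, align 2] → 4; @4: b [4B, align 4] → 8; @8: c [4B, align 4] → 12; @12: f [1B, align 1] → 13; +3 tail pad (align 4); size 16, align 4
@0: inode [1B, align 1] → 1
@1: blocks [8B, align 1] → 9
@9: signature [8B, align 1] → 17
@17: mtime [1B, align 1] → 18
@18: version [28B, align 1] → 46
@46: size [16B, align 1] → 62
@62: reserved [8B, align 1] → 70
@70: n_entries [8B, align 1] → 78
size 78, align 1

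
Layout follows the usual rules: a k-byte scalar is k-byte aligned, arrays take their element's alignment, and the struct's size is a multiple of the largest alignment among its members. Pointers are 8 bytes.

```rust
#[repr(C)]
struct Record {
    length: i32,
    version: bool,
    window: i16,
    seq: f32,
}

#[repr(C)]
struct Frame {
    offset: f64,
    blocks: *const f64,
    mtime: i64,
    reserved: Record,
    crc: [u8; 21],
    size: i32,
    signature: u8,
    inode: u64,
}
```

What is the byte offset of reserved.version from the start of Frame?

28

Record: length at 0 (size 4, align 4) → ends 4; version at 4 (size 1, align 1) → ends 5; pad 1 to align 2 for window; window at 6 (size 2, align 2) → ends 8; seq at 8 (size 4, align 4) → ends 12; total 12 bytes, alignment 4
offset at 0 (size 8, align 8) → ends 8
blocks at 8 (size 8, align 8) → ends 16
mtime at 16 (size 8, align 8) → ends 24
reserved at 24 (size 12, align 4) → ends 36
within Record: version at 4
24 + 4 = 28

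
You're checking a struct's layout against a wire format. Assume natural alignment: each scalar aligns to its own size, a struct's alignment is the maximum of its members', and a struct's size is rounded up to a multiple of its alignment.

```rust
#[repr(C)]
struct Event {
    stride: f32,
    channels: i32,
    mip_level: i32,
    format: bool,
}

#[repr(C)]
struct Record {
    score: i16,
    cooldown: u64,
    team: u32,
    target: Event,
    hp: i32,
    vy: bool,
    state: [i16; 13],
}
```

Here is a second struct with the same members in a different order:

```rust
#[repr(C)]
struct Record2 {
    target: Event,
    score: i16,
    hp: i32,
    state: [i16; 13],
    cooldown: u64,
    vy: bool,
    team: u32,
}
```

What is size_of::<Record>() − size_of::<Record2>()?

0

Event: stride at 0 (size 4, align 4) → ends 4; channels at 4 (size 4, align 4) → ends 8; mip_level at 8 (size 4, align 4) → ends 12; format at 12 (size 1, align 1) → ends 13; tail pad 3 to reach multiple of 4; total 16 bytes, alignment 4
score at 0 (size 2, align 2) → ends 2
pad 6 to align 8 for cooldown
cooldown at 8 (size 8, align 8) → ends 16
team at 16 (size 4, align 4) → ends 20
target at 20 (size 16, align 4) → ends 36
hp at 36 (size 4, align 4) → ends 40
vy at 40 (size 1, align 1) → ends 41
pad 1 to align 2 for state
state at 42 (size 26, align 2) → ends 68
tail pad 4 to reach multiple of 8
total 72 bytes, alignment 8
— Record2 —
target at 0 (size 16, align 4) → ends 16
score at 16 (size 2, align 2) → ends 18
pad 2 to align 4 for hp
hp at 20 (size 4, align 4) → ends 24
state at 24 (size 26, align 2) → ends 50
pad 6 to align 8 for cooldown
cooldown at 56 (size 8, align 8) → ends 64
vy at 64 (size 1, align 1) → ends 65
pad 3 to align 4 for team
team at 68 (size 4, align 4) → ends 72
total 72 bytes, alignment 8
72 − 72 = 0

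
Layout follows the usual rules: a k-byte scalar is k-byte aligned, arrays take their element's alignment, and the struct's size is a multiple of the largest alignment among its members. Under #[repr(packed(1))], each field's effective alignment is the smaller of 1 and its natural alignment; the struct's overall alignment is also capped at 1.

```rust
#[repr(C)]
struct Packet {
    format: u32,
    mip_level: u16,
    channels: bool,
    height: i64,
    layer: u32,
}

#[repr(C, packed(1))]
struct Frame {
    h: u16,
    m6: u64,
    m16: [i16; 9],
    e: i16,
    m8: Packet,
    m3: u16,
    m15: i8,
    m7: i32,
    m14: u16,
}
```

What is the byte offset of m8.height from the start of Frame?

38

Packet: @0: format [4B, align 4] → 4; @4: mip_level [2B, align 2] → 6; @6: channels [1B, align 1] → 7; +1 pad (align 8); @8: height [8B, align 8] → 16; @16: layer [4B, align 4] → 20; +4 tail pad (align 8); size 24, align 8
@0: h [2B, align 1] → 2
@2: m6 [8B, align 1] → 10
@10: m16 [18B, align 1] → 28
@28: e [2B, align 1] → 30
@30: m8 [24B, align 1] → 54
within Packet: height at 8
30 + 8 = 38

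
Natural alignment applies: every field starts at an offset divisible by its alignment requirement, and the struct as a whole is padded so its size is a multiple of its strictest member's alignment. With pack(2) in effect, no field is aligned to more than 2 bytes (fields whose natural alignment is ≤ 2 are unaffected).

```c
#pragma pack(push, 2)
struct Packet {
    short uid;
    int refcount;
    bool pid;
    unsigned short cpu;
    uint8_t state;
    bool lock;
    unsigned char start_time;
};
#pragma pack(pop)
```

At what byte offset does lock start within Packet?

0..2  uid  (2B, 2-aligned)
2..6  refcount  (4B, 2-aligned)
6..7  pid  (1B, 1-aligned)
7..8  -- padding (1B)
8..10  cpu  (2B, 2-aligned)
10..11  state  (1B, 1-aligned)
11..12  lock  (1B, 1-aligned)

11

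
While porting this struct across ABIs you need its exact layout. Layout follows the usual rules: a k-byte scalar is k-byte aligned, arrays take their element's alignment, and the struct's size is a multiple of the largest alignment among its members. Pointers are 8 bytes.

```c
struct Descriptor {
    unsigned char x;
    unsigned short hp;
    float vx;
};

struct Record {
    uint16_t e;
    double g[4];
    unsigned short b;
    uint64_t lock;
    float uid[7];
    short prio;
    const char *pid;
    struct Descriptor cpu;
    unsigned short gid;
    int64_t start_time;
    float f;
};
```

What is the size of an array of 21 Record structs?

2688

Descriptor: @0: x [1B, align 1] → 1; +1 pad (align 2); @2: hp [2B, align 2] → 4; @4: vx [4B, align 4] → 8; size 8, align 4
@0: e [2B, align 2] → 2
+6 pad (align 8)
@8: g [32B, align 8] → 40
@40: b [2B, align 2] → 42
+6 pad (align 8)
@48: lock [8B, align 8] → 56
@56: uid [28B, align 4] → 84
@84: prio [2B, align 2] → 86
+2 pad (align 8)
@88: pid [8B, align 8] → 96
@96: cpu [8B, align 4] → 104
@104: gid [2B, align 2] → 106
+6 pad (align 8)
@112: start_time [8B, align 8] → 120
@120: f [4B, align 4] → 124
+4 tail pad (align 8)
size 128, align 8
array of 21: 21 × 128 = 2688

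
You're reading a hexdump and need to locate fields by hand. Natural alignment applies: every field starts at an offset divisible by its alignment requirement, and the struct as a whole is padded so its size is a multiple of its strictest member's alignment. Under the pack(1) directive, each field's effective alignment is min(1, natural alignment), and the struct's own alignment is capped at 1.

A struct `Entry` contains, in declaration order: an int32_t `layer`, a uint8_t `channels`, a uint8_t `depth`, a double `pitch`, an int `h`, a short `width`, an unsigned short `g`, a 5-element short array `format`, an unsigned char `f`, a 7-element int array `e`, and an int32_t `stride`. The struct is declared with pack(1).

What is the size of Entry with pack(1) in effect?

65

layer at 0 (size 4, align 1) → ends 4
channels at 4 (size 1, align 1) → ends 5
depth at 5 (size 1, align 1) → ends 6
pitch at 6 (size 8, align 1) → ends 14
h at 14 (size 4, align 1) → ends 18
width at 18 (size 2, align 1) → ends 20
g at 20 (size 2, align 1) → ends 22
format at 22 (size 10, align 1) → ends 32
f at 32 (size 1, align 1) → ends 33
e at 33 (size 28, align 1) → ends 61
stride at 61 (size 4, align 1) → ends 65
total 65 bytes, alignment 1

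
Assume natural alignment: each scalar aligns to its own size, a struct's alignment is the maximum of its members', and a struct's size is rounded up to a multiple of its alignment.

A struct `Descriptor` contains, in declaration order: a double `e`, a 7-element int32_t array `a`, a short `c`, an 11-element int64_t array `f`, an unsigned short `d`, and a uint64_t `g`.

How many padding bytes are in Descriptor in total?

8

e at 0 (size 8, align 8) → ends 8
a at 8 (size 28, align 4) → ends 36
c at 36 (size 2, align 2) → ends 38
pad 2 to align 8 for f
f at 40 (size 88, align 8) → ends 128
d at 128 (size 2, align 2) → ends 130
pad 6 to align 8 for g
g at 136 (size 8, align 8) → ends 144
total 144 bytes, alignment 8
data bytes 136, size 144 → padding 8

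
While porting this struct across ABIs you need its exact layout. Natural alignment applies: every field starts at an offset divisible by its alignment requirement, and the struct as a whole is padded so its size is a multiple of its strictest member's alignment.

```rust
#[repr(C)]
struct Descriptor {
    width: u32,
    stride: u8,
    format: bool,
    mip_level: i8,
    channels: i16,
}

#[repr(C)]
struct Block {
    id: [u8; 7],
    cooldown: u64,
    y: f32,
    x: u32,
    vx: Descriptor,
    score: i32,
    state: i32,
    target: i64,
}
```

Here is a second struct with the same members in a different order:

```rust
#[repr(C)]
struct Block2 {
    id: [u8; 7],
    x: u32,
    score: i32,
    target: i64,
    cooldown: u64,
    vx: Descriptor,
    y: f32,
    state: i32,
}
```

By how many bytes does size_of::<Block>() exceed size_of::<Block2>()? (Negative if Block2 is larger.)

Descriptor: @0: width [4B, align 4] → 4; @4: stride [1B, align 1] → 5; @5: format [1B, align 1] → 6; @6: mip_level [1B, align 1] → 7; +1 pad (align 2); @8: channels [2B, align 2] → 10; +2 tail pad (align 4); size 12, align 4
@0: id [7B, align 1] → 7
+1 pad (align 8)
@8: cooldown [8B, align 8] → 16
@16: y [4B, align 4] → 20
@20: x [4B, align 4] → 24
@24: vx [12B, align 4] → 36
@36: score [4B, align 4] → 40
@40: state [4B, align 4] → 44
+4 pad (align 8)
@48: target [8B, align 8] → 56
size 56, align 8
— Block2 —
@0: id [7B, align 1] → 7
+1 pad (align 4)
@8: x [4B, align 4] → 12
@12: score [4B, align 4] → 16
@16: target [8B, align 8] → 24
@24: cooldown [8B, align 8] → 32
@32: vx [12B, align 4] → 44
@44: y [4B, align 4] → 48
@48: state [4B, align 4] → 52
+4 tail pad (align 8)
size 56, align 8
56 − 56 = 0

0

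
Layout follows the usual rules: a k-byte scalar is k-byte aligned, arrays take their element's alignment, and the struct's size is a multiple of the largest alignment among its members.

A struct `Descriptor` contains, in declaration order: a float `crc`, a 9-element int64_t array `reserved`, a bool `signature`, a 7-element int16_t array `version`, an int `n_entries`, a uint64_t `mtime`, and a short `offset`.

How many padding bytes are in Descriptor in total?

@0: crc [4B, align 4] → 4
+4 pad (align 8)
@8: reserved [72B, align 8] → 80
@80: signature [1B, align 1] → 81
+1 pad (align 2)
@82: version [14B, align 2] → 96
@96: n_entries [4B, align 4] → 100
+4 pad (align 8)
@104: mtime [8B, align 8] → 112
@112: offset [2B, align 2] → 114
+6 tail pad (align 8)
size 120, align 8
data bytes 105, size 120 → padding 15

15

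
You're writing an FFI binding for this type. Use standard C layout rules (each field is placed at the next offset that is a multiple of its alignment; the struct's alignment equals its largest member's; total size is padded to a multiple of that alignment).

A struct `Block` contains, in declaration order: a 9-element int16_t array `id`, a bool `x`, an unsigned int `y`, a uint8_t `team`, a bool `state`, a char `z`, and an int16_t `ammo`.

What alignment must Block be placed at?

4

member alignments: id=2, x=1, y=4, team=1, state=1, z=1, ammo=2
max = 4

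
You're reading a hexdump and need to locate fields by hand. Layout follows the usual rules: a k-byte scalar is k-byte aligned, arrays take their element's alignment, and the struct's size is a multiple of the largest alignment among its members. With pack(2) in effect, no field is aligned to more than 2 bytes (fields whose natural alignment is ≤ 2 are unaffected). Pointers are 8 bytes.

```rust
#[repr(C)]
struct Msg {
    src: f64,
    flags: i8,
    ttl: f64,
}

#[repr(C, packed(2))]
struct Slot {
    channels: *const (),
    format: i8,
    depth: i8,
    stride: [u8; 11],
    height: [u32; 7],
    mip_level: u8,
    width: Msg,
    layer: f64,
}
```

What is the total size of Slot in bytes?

84

Msg: 0..8  src  (8B, 8-aligned); 8..9  flags  (1B, 1-aligned); 9..16  -- padding (7B); 16..24  ttl  (8B, 8-aligned); sizeof = 24, alignof = 8
0..8  channels  (8B, 2-aligned)
8..9  format  (1B, 1-aligned)
9..10  depth  (1B, 1-aligned)
10..21  stride  (11B, 1-aligned)
21..22  -- padding (1B)
22..50  height  (28B, 2-aligned)
50..51  mip_level  (1B, 1-aligned)
51..52  -- padding (1B)
52..76  width  (24B, 2-aligned)
76..84  layer  (8B, 2-aligned)
sizeof = 84, alignof = 2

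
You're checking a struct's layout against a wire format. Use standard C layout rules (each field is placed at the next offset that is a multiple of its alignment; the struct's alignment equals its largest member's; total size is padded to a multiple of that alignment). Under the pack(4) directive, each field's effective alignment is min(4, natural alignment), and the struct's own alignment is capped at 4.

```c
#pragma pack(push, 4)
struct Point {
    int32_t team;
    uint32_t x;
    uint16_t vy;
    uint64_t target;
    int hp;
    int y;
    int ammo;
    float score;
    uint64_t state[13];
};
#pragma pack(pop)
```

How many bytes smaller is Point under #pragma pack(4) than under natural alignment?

4

natural layout:
  @0: team [4B, align 4] → 4
  @4: x [4B, align 4] → 8
  @8: vy [2B, align 2] → 10
  +6 pad (align 8)
  @16: target [8B, align 8] → 24
  @24: hp [4B, align 4] → 28
  @28: y [4B, align 4] → 32
  @32: ammo [4B, align 4] → 36
  @36: score [4B, align 4] → 40
  @40: state [104B, align 8] → 144
  size 144, align 8
packed(4) layout:
  @0: team [4B, align 4] → 4
  @4: x [4B, align 4] → 8
  @8: vy [2B, align 2] → 10
  +2 pad (align 4)
  @12: target [8B, align 4] → 20
  @20: hp [4B, align 4] → 24
  @24: y [4B, align 4] → 28
  @28: ammo [4B, align 4] → 32
  @32: score [4B, align 4] → 36
  @36: state [104B, align 4] → 140
  size 140, align 4
144 − 140 = 4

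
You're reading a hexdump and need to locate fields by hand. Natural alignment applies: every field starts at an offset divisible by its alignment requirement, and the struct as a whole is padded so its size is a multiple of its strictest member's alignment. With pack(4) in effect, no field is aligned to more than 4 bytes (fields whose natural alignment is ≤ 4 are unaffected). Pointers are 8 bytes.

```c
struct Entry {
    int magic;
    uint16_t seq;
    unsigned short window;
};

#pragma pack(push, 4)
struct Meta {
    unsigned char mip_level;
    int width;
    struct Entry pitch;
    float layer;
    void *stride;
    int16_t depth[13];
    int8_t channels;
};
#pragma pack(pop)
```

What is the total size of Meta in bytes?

56 bytes

Entry: @0: magic [4B, align 4] → 4; @4: seq [2B, align 2] → 6; @6: window [2B, align 2] → 8; size 8, align 4
@0: mip_level [1B, align 1] → 1
+3 pad (align 4)
@4: width [4B, align 4] → 8
@8: pitch [8B, align 4] → 16
@16: layer [4B, align 4] → 20
@20: stride [8B, align 4] → 28
@28: depth [26B, align 2] → 54
@54: channels [1B, align 1] → 55
+1 tail pad (align 4)
size 56, align 4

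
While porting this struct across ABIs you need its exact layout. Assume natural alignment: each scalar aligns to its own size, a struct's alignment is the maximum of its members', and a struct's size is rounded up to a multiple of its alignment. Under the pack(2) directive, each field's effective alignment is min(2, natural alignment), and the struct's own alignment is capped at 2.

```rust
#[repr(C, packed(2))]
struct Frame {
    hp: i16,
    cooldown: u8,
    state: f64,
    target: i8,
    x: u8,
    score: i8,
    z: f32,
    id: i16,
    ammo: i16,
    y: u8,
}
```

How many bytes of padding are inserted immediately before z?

hp at 0 (size 2, align 2) → ends 2
cooldown at 2 (size 1, align 1) → ends 3
pad 1 to align 2 for state
state at 4 (size 8, align 2) → ends 12
target at 12 (size 1, align 1) → ends 13
x at 13 (size 1, align 1) → ends 14
score at 14 (size 1, align 1) → ends 15
pad 1 to align 2 for z
z at 16 (size 4, align 2) → ends 20

1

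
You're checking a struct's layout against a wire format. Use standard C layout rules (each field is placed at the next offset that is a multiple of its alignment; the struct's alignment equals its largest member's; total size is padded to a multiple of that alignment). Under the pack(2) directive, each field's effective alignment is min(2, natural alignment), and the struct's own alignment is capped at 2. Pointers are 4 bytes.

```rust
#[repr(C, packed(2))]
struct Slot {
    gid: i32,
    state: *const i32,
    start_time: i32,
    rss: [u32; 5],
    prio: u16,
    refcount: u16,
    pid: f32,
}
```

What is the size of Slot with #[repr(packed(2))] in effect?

40

@0: gid [4B, align 2] → 4
@4: state [4B, align 2] → 8
@8: start_time [4B, align 2] → 12
@12: rss [20B, align 2] → 32
@32: prio [2B, align 2] → 34
@34: refcount [2B, align 2] → 36
@36: pid [4B, align 2] → 40
size 40, align 2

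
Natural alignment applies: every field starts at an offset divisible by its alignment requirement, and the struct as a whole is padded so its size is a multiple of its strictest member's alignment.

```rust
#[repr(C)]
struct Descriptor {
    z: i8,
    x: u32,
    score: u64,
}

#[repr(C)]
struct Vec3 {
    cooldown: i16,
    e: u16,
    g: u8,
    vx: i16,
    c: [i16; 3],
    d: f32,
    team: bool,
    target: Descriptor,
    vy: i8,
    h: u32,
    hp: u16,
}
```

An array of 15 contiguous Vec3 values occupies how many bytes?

840

Descriptor: @0: z [1B, align 1] → 1; +3 pad (align 4); @4: x [4B, align 4] → 8; @8: score [8B, align 8] → 16; size 16, align 8
@0: cooldown [2B, align 2] → 2
@2: e [2B, align 2] → 4
@4: g [1B, align 1] → 5
+1 pad (align 2)
@6: vx [2B, align 2] → 8
@8: c [6B, align 2] → 14
+2 pad (align 4)
@16: d [4B, align 4] → 20
@20: team [1B, align 1] → 21
+3 pad (align 8)
@24: target [16B, align 8] → 40
@40: vy [1B, align 1] → 41
+3 pad (align 4)
@44: h [4B, align 4] → 48
@48: hp [2B, align 2] → 50
+6 tail pad (align 8)
size 56, align 8
array of 15: 15 × 56 = 840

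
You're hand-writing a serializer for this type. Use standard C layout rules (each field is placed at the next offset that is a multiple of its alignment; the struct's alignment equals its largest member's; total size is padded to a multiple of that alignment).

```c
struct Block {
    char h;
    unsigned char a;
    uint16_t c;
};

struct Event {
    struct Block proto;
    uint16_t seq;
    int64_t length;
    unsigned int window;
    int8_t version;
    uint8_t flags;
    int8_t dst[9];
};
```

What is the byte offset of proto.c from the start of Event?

Block: h at 0 (size 1, align 1) → ends 1; a at 1 (size 1, align 1) → ends 2; c at 2 (size 2, align 2) → ends 4; total 4 bytes, alignment 2
proto at 0 (size 4, align 2) → ends 4
within Block: c at 2
0 + 2 = 2

2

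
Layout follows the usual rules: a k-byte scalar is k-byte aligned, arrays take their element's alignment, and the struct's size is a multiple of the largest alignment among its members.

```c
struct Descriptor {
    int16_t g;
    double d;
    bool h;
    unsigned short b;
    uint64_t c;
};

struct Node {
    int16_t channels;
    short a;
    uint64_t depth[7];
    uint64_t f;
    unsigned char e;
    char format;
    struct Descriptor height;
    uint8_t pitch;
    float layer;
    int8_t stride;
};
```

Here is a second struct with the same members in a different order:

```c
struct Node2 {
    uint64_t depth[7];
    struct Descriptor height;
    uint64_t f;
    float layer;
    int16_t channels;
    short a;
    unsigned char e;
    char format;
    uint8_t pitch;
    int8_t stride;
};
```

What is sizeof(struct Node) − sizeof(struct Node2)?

16

Descriptor: 0..2  g  (2B, 2-aligned); 2..8  -- padding (6B); 8..16  d  (8B, 8-aligned); 16..17  h  (1B, 1-aligned); 17..18  -- padding (1B); 18..20  b  (2B, 2-aligned); 20..24  -- padding (4B); 24..32  c  (8B, 8-aligned); sizeof = 32, alignof = 8
0..2  channels  (2B, 2-aligned)
2..4  a  (2B, 2-aligned)
4..8  -- padding (4B)
8..64  depth  (56B, 8-aligned)
64..72  f  (8B, 8-aligned)
72..73  e  (1B, 1-aligned)
73..74  format  (1B, 1-aligned)
74..80  -- padding (6B)
80..112  height  (32B, 8-aligned)
112..113  pitch  (1B, 1-aligned)
113..116  -- padding (3B)
116..120  layer  (4B, 4-aligned)
120..121  stride  (1B, 1-aligned)
121..128  -- tail padding (7B)
sizeof = 128, alignof = 8
— Node2 —
0..56  depth  (56B, 8-aligned)
56..88  height  (32B, 8-aligned)
88..96  f  (8B, 8-aligned)
96..100  layer  (4B, 4-aligned)
100..102  channels  (2B, 2-aligned)
102..104  a  (2B, 2-aligned)
104..105  e  (1B, 1-aligned)
105..106  format  (1B, 1-aligned)
106..107  pitch  (1B, 1-aligned)
107..108  stride  (1B, 1-aligned)
108..112  -- tail padding (4B)
sizeof = 112, alignof = 8
128 − 112 = 16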